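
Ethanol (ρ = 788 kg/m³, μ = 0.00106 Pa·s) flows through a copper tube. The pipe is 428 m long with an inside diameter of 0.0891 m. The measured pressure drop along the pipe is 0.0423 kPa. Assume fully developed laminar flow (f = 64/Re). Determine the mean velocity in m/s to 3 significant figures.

V ≈ 0.0231 m/s

For laminar flow, f = 64/Re with Re = ρVD/μ, so Darcy-Weisbach reduces to ΔP = 32μLV/D². Solving for V: V = ΔP·D²/(32μL) = 42.3·(0.0891)²/(32·0.00106·428) = 0.02313 m/s.
Check: Re = ρVD/μ = 788·0.02313·0.0891/0.00106 = 1532 < 2300, so the laminar assumption holds.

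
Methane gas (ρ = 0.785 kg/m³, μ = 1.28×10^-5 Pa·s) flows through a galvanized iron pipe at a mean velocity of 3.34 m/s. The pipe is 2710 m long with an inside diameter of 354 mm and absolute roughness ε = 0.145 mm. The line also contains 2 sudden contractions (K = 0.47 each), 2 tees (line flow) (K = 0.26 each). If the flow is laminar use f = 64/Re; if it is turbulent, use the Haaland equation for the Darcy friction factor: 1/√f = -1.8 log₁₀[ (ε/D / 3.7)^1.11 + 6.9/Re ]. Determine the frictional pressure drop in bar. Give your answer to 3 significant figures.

ΔP ≈ 0.00698 bar

Reynolds number Re = ρVD/μ = 0.785 · 3.34 · 0.354 / 1.28e-05 = 7.251e+04.
Re > 4000 → turbulent. Relative roughness ε/D = 0.000145/0.354 = 0.00041. Haaland: 1/√f = -1.8 log₁₀[(0.00041/3.7)^1.11 + 6.9/7.251e+04] = -1.8 log₁₀[4.06e-05 + 9.52e-05] = 6.961, so f = 0.02064.
Total minor-loss coefficient ΣK = 2·0.47 + 2·0.26 = 1.46.
ΔP = [f·L/D + ΣK]·(ρV²/2) = [0.02064·2710/0.354 + 1.46]·(0.785·3.34²/2) = [158 + 1.46]·4.379 = 698.2 Pa.
ΔP = 698.2 Pa = 0.00698 bar.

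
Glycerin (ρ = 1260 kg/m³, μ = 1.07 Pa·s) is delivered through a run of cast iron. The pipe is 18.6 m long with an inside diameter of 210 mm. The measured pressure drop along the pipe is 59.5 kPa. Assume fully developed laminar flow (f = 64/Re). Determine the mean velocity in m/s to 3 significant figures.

V ≈ 4.12 m/s

For laminar flow, f = 64/Re with Re = ρVD/μ, so Darcy-Weisbach reduces to ΔP = 32μLV/D². Solving for V: V = ΔP·D²/(32μL) = 5.95e+04·(0.21)²/(32·1.07·18.6) = 4.12 m/s.
Check: Re = ρVD/μ = 1260·4.12·0.21/1.07 = 1019 < 2300, so the laminar assumption holds.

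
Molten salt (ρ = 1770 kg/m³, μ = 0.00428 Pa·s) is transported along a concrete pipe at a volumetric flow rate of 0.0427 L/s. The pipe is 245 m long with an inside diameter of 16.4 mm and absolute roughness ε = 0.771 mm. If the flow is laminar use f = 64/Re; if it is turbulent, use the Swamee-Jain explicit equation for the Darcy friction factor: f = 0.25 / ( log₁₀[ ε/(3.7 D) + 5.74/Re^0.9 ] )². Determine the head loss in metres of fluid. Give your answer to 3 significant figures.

Q = 0.0427 L/s = 0.0427/1000 = 4.27e-05 m³/s.
Cross-sectional area A = πD²/4 = π(0.0164)²/4 = 0.0002112 m²; mean velocity V = Q/A = 4.27e-05/0.0002112 = 0.2021 m/s.
Reynolds number Re = ρVD/μ = 1770 · 0.2021 · 0.0164 / 0.00428 = 1371.
Re < 2300 → laminar flow, so f = 64/Re = 64/1371 = 0.04668 (the turbulent correlation is not needed).
Darcy-Weisbach: ΔP = f(L/D)(ρV²/2) = 0.04668·(245/0.0164)·(1770·0.2021²/2) = 0.04668·1.494e+04·36.16 = 2.522e+04 Pa.
Head loss h_f = ΔP/(ρg) = 2.522e+04/(1770·9.81) = 1.45 m.

h_f ≈ 1.45 m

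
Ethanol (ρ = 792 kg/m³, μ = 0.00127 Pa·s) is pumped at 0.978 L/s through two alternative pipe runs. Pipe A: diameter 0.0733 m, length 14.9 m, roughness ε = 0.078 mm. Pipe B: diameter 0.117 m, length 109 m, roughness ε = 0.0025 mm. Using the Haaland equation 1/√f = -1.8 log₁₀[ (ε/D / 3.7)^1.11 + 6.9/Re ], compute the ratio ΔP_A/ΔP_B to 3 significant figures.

ΔP_A/ΔP_B ≈ 1.30

Pipe A: V = Q/A = 0.000978/0.00422 = 0.2318 m/s; Re = 1.059e+04; ε/D = 0.00106; Haaland → f = 0.03182; ΔP_A = f(L/D)(ρV²/2) = 137.6 Pa.
Pipe B: V = Q/A = 0.000978/0.01075 = 0.09097 m/s; Re = 6637; ε/D = 2.14e-05; Haaland → f = 0.0347; ΔP_B = f(L/D)(ρV²/2) = 105.9 Pa.
ΔP_A/ΔP_B = 137.6/105.9 = 1.30.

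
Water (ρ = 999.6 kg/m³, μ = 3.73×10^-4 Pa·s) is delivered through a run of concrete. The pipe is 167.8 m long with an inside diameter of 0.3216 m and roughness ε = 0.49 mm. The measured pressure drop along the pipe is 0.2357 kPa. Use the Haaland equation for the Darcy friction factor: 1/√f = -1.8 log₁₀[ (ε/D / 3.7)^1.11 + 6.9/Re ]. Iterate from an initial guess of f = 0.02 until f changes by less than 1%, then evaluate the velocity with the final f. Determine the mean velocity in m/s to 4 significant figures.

V ≈ 0.1985 m/s

Rearranging Darcy-Weisbach: V = √(2·ΔP·D/(f·L·ρ)). With ε/D = 0.00049/0.3216 = 0.00152, iterate starting from f = 0.02:
  f = 0.02 → V = √(2·235.7·0.3216/(0.02·167.8·999.6)) = 0.2126 m/s; Re = ρVD/μ = 1.832e+05; f → 0.02288
  f = 0.02288 → V = 0.1988 m/s; Re = 1.713e+05; f → 0.02295
Converged (Δf/f < 1%). With the final f = 0.02295: V = √(2·235.7·0.3216/(0.02295·167.8·999.6)) = 0.1985 m/s.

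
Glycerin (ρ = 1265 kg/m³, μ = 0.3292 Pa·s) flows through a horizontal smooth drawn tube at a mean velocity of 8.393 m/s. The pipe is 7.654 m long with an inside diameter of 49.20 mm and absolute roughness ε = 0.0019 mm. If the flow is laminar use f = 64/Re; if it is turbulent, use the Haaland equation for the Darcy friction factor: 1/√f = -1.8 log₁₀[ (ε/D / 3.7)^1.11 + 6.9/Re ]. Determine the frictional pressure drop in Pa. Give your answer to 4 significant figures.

ΔP ≈ 279600 Pa

Reynolds number Re = ρVD/μ = 1265 · 8.393 · 0.0492 / 0.329 = 1587.
Re < 2300 → laminar flow, so f = 64/Re = 64/1587 = 0.04033 (the turbulent correlation is not needed).
Darcy-Weisbach: ΔP = f(L/D)(ρV²/2) = 0.04033·(7.654/0.0492)·(1265·8.393²/2) = 0.04033·155.6·4.455e+04 = 2.796e+05 Pa.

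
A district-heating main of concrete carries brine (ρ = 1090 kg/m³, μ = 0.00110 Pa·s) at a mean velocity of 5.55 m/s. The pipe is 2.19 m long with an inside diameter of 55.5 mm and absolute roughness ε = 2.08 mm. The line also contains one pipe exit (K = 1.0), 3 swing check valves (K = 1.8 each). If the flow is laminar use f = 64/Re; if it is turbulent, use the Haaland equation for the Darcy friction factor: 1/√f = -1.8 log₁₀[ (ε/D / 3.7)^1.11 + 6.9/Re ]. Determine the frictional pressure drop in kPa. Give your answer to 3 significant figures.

Reynolds number Re = ρVD/μ = 1090 · 5.55 · 0.0555 / 0.0011 = 3.052e+05.
Re > 4000 → turbulent. Relative roughness ε/D = 0.00208/0.0555 = 0.0375. Haaland: 1/√f = -1.8 log₁₀[(0.0375/3.7)^1.11 + 6.9/3.052e+05] = -1.8 log₁₀[0.00611 + 2.26e-05] = 3.982, so f = 0.06307.
Total minor-loss coefficient ΣK = 1·1 + 3·1.8 = 6.4.
ΔP = [f·L/D + ΣK]·(ρV²/2) = [0.06307·2.19/0.0555 + 6.4]·(1090·5.55²/2) = [2.489 + 6.4]·1.679e+04 = 1.492e+05 Pa.
ΔP = 1.492e+05 Pa = 149 kPa.

ΔP ≈ 149 kPa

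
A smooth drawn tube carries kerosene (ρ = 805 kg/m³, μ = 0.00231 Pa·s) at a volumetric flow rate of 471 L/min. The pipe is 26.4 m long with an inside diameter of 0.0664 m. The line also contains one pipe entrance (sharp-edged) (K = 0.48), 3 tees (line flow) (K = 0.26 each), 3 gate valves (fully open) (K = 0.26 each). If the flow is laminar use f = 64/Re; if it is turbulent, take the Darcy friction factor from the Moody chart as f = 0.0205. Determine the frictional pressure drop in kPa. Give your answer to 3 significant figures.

Q = 471 L/min = 471/60000 = 0.00785 m³/s.
Cross-sectional area A = πD²/4 = π(0.0664)²/4 = 0.003463 m²; mean velocity V = Q/A = 0.00785/0.003463 = 2.267 m/s.
Reynolds number Re = ρVD/μ = 805 · 2.267 · 0.0664 / 0.00231 = 5.246e+04.
Re > 4000 → turbulent; use the Moody-chart value f = 0.0205.
Total minor-loss coefficient ΣK = 1·0.48 + 3·0.26 + 3·0.26 = 2.04.
ΔP = [f·L/D + ΣK]·(ρV²/2) = [0.0205·26.4/0.0664 + 2.04]·(805·2.267²/2) = [8.151 + 2.04]·2068 = 2.108e+04 Pa.
ΔP = 2.108e+04 Pa = 21.1 kPa.

ΔP ≈ 21.1 kPa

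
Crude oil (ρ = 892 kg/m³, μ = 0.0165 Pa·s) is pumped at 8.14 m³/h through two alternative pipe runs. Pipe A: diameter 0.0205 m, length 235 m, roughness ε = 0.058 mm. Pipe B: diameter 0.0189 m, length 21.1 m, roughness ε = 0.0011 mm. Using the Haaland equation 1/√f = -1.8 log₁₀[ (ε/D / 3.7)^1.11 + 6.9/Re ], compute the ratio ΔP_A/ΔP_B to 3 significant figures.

Pipe A: V = Q/A = 0.002261/0.0003301 = 6.851 m/s; Re = 7592; ε/D = 0.00283; Haaland → f = 0.03667; ΔP_A = f(L/D)(ρV²/2) = 8.8e+06 Pa.
Pipe B: V = Q/A = 0.002261/0.0002806 = 8.06 m/s; Re = 8235; ε/D = 5.82e-05; Haaland → f = 0.03265; ΔP_B = f(L/D)(ρV²/2) = 1.056e+06 Pa.
ΔP_A/ΔP_B = 8.8e+06/1.056e+06 = 8.33.

ΔP_A/ΔP_B ≈ 8.33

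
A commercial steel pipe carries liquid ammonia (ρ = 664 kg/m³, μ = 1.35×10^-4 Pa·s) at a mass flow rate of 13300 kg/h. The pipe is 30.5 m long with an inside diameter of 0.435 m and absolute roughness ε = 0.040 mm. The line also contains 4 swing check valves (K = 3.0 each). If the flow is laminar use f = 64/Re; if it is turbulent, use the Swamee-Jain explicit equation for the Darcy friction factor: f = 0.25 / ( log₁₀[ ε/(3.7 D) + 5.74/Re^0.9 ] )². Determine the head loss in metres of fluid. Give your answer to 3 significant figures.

ṁ = 13300 kg/h = 13300/3600 = 3.694 kg/s.
A = πD²/4 = π(0.435)²/4 = 0.1486 m²; mean velocity V = ṁ/(ρA) = 3.694/(664 · 0.1486) = 0.03744 m/s.
Reynolds number Re = ρVD/μ = 664 · 0.03744 · 0.435 / 0.000135 = 8.01e+04.
Re > 4000 → turbulent. Relative roughness ε/D = 4e-05/0.435 = 9.2e-05. Swamee-Jain: f = 0.25/(log₁₀[9.2e-05/3.7 + 5.74/8.01e+04^0.9])² = 0.25/(log₁₀[2.49e-05 + 0.000222])² = 0.25/(-3.608)² = 0.0192.
Total minor-loss coefficient ΣK = 4·3 = 12.
ΔP = [f·L/D + ΣK]·(ρV²/2) = [0.0192·30.5/0.435 + 12]·(664·0.03744²/2) = [1.346 + 12]·0.4653 = 6.211 Pa.
Head loss h_f = ΔP/(ρg) = 6.211/(664·9.81) = 9.53×10^-4 m.

h_f ≈ 9.53×10^-4 m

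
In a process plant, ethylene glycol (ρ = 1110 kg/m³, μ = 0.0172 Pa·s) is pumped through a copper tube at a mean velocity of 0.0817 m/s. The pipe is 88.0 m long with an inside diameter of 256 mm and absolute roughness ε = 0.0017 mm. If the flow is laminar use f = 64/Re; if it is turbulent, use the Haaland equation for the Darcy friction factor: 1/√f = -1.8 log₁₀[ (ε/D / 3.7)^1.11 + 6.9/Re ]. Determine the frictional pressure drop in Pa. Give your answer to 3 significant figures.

ΔP ≈ 60.4 Pa

Reynolds number Re = ρVD/μ = 1110 · 0.0817 · 0.256 / 0.0172 = 1350.
Re < 2300 → laminar flow, so f = 64/Re = 64/1350 = 0.04742 (the turbulent correlation is not needed).
Darcy-Weisbach: ΔP = f(L/D)(ρV²/2) = 0.04742·(88/0.256)·(1110·0.0817²/2) = 0.04742·343.8·3.705 = 60.38 Pa.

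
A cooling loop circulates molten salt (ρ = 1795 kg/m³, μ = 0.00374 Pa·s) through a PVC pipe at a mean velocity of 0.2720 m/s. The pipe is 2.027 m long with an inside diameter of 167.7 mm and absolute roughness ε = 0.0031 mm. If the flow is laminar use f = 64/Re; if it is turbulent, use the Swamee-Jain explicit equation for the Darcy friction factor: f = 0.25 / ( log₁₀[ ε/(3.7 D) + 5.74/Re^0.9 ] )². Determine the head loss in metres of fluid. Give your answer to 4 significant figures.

Reynolds number Re = ρVD/μ = 1795 · 0.272 · 0.1677 / 0.00374 = 2.189e+04.
Re > 4000 → turbulent. Relative roughness ε/D = 3.1e-06/0.1677 = 1.85e-05. Swamee-Jain: f = 0.25/(log₁₀[1.85e-05/3.7 + 5.74/2.189e+04^0.9])² = 0.25/(log₁₀[5e-06 + 0.000712])² = 0.25/(-3.144)² = 0.02529.
Darcy-Weisbach: ΔP = f(L/D)(ρV²/2) = 0.02529·(2.027/0.1677)·(1795·0.272²/2) = 0.02529·12.09·66.4 = 20.29 Pa.
Head loss h_f = ΔP/(ρg) = 20.29/(1795·9.81) = 0.001153 m.

h_f ≈ 0.001153 m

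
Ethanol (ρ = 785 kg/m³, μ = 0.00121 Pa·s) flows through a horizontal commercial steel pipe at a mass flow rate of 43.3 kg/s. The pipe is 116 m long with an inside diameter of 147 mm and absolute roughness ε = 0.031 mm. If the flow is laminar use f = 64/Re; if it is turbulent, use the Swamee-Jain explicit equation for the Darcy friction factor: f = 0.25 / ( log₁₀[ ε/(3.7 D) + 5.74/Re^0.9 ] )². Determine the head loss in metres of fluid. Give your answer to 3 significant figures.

A = πD²/4 = π(0.147)²/4 = 0.01697 m²; mean velocity V = ṁ/(ρA) = 43.3/(785 · 0.01697) = 3.25 m/s.
Reynolds number Re = ρVD/μ = 785 · 3.25 · 0.147 / 0.00121 = 3.1e+05.
Re > 4000 → turbulent. Relative roughness ε/D = 3.1e-05/0.147 = 0.000211. Swamee-Jain: f = 0.25/(log₁₀[0.000211/3.7 + 5.74/3.1e+05^0.9])² = 0.25/(log₁₀[5.7e-05 + 6.56e-05])² = 0.25/(-3.912)² = 0.01634.
Darcy-Weisbach: ΔP = f(L/D)(ρV²/2) = 0.01634·(116/0.147)·(785·3.25²/2) = 0.01634·789.1·4146 = 5.346e+04 Pa.
Head loss h_f = ΔP/(ρg) = 5.346e+04/(785·9.81) = 6.94 m.

h_f ≈ 6.94 m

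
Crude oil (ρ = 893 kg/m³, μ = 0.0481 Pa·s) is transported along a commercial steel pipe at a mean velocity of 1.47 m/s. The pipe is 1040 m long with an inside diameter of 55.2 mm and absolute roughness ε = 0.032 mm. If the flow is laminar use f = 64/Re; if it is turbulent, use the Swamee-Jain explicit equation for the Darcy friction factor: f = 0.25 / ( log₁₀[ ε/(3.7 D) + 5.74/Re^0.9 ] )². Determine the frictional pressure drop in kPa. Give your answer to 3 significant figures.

Reynolds number Re = ρVD/μ = 893 · 1.47 · 0.0552 / 0.0481 = 1506.
Re < 2300 → laminar flow, so f = 64/Re = 64/1506 = 0.04248 (the turbulent correlation is not needed).
Darcy-Weisbach: ΔP = f(L/D)(ρV²/2) = 0.04248·(1040/0.0552)·(893·1.47²/2) = 0.04248·1.884e+04·964.8 = 7.723e+05 Pa.
ΔP = 7.723e+05 Pa = 772 kPa.

ΔP ≈ 772 kPa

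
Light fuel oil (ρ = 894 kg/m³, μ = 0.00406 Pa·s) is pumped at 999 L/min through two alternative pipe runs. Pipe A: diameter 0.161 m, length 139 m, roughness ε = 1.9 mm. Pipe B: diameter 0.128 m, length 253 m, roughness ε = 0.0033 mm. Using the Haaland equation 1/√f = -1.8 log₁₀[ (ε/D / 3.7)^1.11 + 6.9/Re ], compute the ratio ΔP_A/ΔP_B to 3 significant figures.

ΔP_A/ΔP_B ≈ 0.328

Pipe A: V = Q/A = 0.01665/0.02036 = 0.8178 m/s; Re = 2.899e+04; ε/D = 0.0118; Haaland → f = 0.04191; ΔP_A = f(L/D)(ρV²/2) = 1.082e+04 Pa.
Pipe B: V = Q/A = 0.01665/0.01287 = 1.294 m/s; Re = 3.647e+04; ε/D = 2.58e-05; Haaland → f = 0.02232; ΔP_B = f(L/D)(ρV²/2) = 3.301e+04 Pa.
ΔP_A/ΔP_B = 1.082e+04/3.301e+04 = 0.328.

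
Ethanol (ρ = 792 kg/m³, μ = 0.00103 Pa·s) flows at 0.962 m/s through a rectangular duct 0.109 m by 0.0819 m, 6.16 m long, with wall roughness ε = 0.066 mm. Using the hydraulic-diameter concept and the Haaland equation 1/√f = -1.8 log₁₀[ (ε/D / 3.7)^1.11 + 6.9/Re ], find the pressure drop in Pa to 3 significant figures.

ΔP ≈ 527 Pa

Hydraulic diameter D_h = 4A/P = 4·(0.109·0.0819)/(2·(0.109+0.0819)) = 0.03571/0.3818 = 0.09353 m.
Re = ρVD_h/μ = 792·0.962·0.09353/0.00103 = 6.918e+04.
ε/D_h = 6.6e-05/0.09353 = 0.000706; Haaland gives 1/√f = -1.8 log₁₀[7.43e-05+9.97e-05] = 6.767, so f = 0.02184.
ΔP = f(L/D_h)(ρV²/2) = 0.02184·6.16/0.09353·366.5 = 527.2 Pa.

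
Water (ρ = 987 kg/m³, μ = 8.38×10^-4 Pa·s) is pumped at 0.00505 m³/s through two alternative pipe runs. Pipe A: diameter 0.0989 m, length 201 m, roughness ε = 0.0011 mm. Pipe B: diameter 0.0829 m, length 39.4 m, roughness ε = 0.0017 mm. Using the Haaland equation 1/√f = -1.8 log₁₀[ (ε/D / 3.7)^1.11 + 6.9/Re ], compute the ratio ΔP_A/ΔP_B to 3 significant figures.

Pipe A: V = Q/A = 0.00505/0.007682 = 0.6574 m/s; Re = 7.657e+04; ε/D = 1.11e-05; Haaland → f = 0.01889; ΔP_A = f(L/D)(ρV²/2) = 8189 Pa.
Pipe B: V = Q/A = 0.00505/0.005398 = 0.9356 m/s; Re = 9.135e+04; ε/D = 2.05e-05; Haaland → f = 0.01824; ΔP_B = f(L/D)(ρV²/2) = 3745 Pa.
ΔP_A/ΔP_B = 8189/3745 = 2.19.

ΔP_A/ΔP_B ≈ 2.19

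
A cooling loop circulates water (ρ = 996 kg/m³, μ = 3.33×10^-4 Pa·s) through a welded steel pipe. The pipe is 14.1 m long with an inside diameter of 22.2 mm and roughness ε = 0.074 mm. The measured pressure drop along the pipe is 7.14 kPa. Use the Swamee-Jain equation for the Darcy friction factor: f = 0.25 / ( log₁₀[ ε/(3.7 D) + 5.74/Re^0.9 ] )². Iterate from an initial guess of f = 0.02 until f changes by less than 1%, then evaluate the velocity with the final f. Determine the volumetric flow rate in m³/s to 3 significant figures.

Q ≈ 3.40×10^-4 m³/s

Rearranging Darcy-Weisbach: V = √(2·ΔP·D/(f·L·ρ)). With ε/D = 7.4e-05/0.0222 = 0.00333, iterate starting from f = 0.02:
  f = 0.02 → V = √(2·7140·0.0222/(0.02·14.1·996)) = 1.062 m/s; Re = ρVD/μ = 7.054e+04; f → 0.02893
  f = 0.02893 → V = 0.8833 m/s; Re = 5.865e+04; f → 0.02926
  f = 0.02926 → V = 0.8783 m/s; Re = 5.832e+04; f → 0.02927
Converged (Δf/f < 1%). With the final f = 0.02927: V = √(2·7140·0.0222/(0.02927·14.1·996)) = 0.8781 m/s.
Q = V·A = 0.8781·(π/4·0.0222²) = 0.0003399 m³/s = 3.40×10^-4 m³/s.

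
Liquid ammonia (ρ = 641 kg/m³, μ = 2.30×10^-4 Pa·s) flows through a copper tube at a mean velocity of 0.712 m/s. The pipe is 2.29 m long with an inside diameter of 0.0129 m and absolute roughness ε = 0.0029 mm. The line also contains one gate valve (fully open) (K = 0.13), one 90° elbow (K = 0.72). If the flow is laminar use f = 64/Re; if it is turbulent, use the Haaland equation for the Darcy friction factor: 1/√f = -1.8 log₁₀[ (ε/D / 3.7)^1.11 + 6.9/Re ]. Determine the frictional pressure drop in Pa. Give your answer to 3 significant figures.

ΔP ≈ 850 Pa

Reynolds number Re = ρVD/μ = 641 · 0.712 · 0.0129 / 0.00023 = 2.56e+04.
Re > 4000 → turbulent. Relative roughness ε/D = 2.9e-06/0.0129 = 0.000225. Haaland: 1/√f = -1.8 log₁₀[(0.000225/3.7)^1.11 + 6.9/2.56e+04] = -1.8 log₁₀[2.09e-05 + 0.00027] = 6.366, so f = 0.02467.
Total minor-loss coefficient ΣK = 1·0.13 + 1·0.72 = 0.85.
ΔP = [f·L/D + ΣK]·(ρV²/2) = [0.02467·2.29/0.0129 + 0.85]·(641·0.712²/2) = [4.38 + 0.85]·162.5 = 849.7 Pa.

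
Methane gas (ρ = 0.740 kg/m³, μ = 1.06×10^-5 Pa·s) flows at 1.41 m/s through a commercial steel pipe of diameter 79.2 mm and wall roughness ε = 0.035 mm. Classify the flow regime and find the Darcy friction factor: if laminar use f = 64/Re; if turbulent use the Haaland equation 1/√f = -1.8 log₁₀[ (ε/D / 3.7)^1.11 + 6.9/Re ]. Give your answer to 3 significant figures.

f ≈ 0.0336

Re = ρVD/μ = 0.74·1.41·0.0792/1.06e-05 = 7796.
Re > 4000 → turbulent. ε/D = 3.5e-05/0.0792 = 0.000442; Haaland: 1/√f = -1.8 log₁₀[4.42e-05 + 0.000885] = 5.457, so f = 0.03358.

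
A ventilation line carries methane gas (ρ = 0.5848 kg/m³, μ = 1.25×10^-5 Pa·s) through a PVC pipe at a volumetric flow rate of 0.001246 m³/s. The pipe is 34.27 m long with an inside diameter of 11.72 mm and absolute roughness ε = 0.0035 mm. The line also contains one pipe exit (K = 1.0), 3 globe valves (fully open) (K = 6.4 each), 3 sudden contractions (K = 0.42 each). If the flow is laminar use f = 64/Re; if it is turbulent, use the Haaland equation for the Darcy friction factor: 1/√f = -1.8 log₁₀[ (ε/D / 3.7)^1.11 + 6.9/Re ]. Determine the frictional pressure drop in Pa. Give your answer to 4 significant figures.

ΔP ≈ 4878 Pa

Cross-sectional area A = πD²/4 = π(0.01172)²/4 = 0.0001079 m²; mean velocity V = Q/A = 0.001246/0.0001079 = 11.55 m/s.
Reynolds number Re = ρVD/μ = 0.5848 · 11.55 · 0.01172 / 1.25e-05 = 6333.
Re > 4000 → turbulent. Relative roughness ε/D = 3.5e-06/0.01172 = 0.000299. Haaland: 1/√f = -1.8 log₁₀[(0.000299/3.7)^1.11 + 6.9/6333] = -1.8 log₁₀[2.86e-05 + 0.00109] = 5.313, so f = 0.03543.
Total minor-loss coefficient ΣK = 1·1 + 3·6.4 + 3·0.42 = 21.5.
ΔP = [f·L/D + ΣK]·(ρV²/2) = [0.03543·34.27/0.01172 + 21.5]·(0.5848·11.55²/2) = [103.6 + 21.5]·39.01 = 4878 Pa.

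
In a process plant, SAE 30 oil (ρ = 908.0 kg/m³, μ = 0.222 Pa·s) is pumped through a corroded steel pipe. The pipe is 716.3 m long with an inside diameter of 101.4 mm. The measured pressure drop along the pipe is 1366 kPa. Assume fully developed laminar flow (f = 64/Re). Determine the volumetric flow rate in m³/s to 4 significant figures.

Q ≈ 0.02229 m³/s

For laminar flow, f = 64/Re with Re = ρVD/μ, so Darcy-Weisbach reduces to ΔP = 32μLV/D². Solving for V: V = ΔP·D²/(32μL) = 1.366e+06·(0.1014)²/(32·0.222·716.3) = 2.76 m/s.
Check: Re = ρVD/μ = 908·2.76·0.1014/0.222 = 1145 < 2300, so the laminar assumption holds.
Q = V·A = 2.76·(π/4·0.1014²) = 0.02229 m³/s = 0.02229 m³/s.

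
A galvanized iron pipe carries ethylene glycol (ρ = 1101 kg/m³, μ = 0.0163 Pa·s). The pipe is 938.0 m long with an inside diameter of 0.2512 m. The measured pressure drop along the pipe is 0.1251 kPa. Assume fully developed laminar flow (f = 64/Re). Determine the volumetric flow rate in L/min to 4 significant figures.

Q ≈ 47.98 L/min

For laminar flow, f = 64/Re with Re = ρVD/μ, so Darcy-Weisbach reduces to ΔP = 32μLV/D². Solving for V: V = ΔP·D²/(32μL) = 125.1·(0.2512)²/(32·0.0163·938) = 0.01613 m/s.
Check: Re = ρVD/μ = 1101·0.01613·0.2512/0.0163 = 273.8 < 2300, so the laminar assumption holds.
Q = V·A = 0.01613·(π/4·0.2512²) = 0.0007996 m³/s = 47.98 L/min.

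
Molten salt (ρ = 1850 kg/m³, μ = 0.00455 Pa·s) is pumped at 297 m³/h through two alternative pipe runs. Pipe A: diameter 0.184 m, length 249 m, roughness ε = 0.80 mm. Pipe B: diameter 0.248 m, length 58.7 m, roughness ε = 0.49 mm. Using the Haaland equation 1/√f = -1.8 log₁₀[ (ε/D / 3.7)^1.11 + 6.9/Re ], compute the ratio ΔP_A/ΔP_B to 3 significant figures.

Pipe A: V = Q/A = 0.0825/0.02659 = 3.103 m/s; Re = 2.321e+05; ε/D = 0.00435; Haaland → f = 0.02959; ΔP_A = f(L/D)(ρV²/2) = 3.565e+05 Pa.
Pipe B: V = Q/A = 0.0825/0.04831 = 1.708 m/s; Re = 1.722e+05; ε/D = 0.00198; Haaland → f = 0.0243; ΔP_B = f(L/D)(ρV²/2) = 1.552e+04 Pa.
ΔP_A/ΔP_B = 3.565e+05/1.552e+04 = 23.0.

ΔP_A/ΔP_B ≈ 23.0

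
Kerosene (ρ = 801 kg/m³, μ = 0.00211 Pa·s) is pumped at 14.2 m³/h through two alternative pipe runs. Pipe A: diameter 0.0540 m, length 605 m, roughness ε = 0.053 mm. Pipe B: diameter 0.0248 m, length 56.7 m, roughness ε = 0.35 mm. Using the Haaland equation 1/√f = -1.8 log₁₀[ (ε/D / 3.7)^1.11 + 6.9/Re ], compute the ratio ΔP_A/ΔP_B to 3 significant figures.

ΔP_A/ΔP_B ≈ 0.125

Pipe A: V = Q/A = 0.003944/0.00229 = 1.722 m/s; Re = 3.531e+04; ε/D = 0.000981; Haaland → f = 0.02492; ΔP_A = f(L/D)(ρV²/2) = 3.317e+05 Pa.
Pipe B: V = Q/A = 0.003944/0.0004831 = 8.166 m/s; Re = 7.688e+04; ε/D = 0.0141; Haaland → f = 0.04342; ΔP_B = f(L/D)(ρV²/2) = 2.651e+06 Pa.
ΔP_A/ΔP_B = 3.317e+05/2.651e+06 = 0.125.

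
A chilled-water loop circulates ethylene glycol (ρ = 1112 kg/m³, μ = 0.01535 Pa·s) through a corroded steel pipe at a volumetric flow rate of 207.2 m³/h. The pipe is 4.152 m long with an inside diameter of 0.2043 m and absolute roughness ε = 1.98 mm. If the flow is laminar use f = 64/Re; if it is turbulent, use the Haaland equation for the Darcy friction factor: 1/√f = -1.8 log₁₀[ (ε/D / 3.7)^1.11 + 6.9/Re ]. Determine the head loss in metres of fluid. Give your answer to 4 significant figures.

h_f ≈ 0.1267 m

Q = 207.2 m³/h = 207.2/3600 = 0.05756 m³/s.
Cross-sectional area A = πD²/4 = π(0.2043)²/4 = 0.03278 m²; mean velocity V = Q/A = 0.05756/0.03278 = 1.756 m/s.
Reynolds number Re = ρVD/μ = 1112 · 1.756 · 0.2043 / 0.0154 = 2.599e+04.
Re > 4000 → turbulent. Relative roughness ε/D = 0.00198/0.2043 = 0.00969. Haaland: 1/√f = -1.8 log₁₀[(0.00969/3.7)^1.11 + 6.9/2.599e+04] = -1.8 log₁₀[0.00136 + 0.000266] = 5.019, so f = 0.03969.
Darcy-Weisbach: ΔP = f(L/D)(ρV²/2) = 0.03969·(4.152/0.2043)·(1112·1.756²/2) = 0.03969·20.32·1714 = 1383 Pa.
Head loss h_f = ΔP/(ρg) = 1383/(1112·9.81) = 0.1267 m.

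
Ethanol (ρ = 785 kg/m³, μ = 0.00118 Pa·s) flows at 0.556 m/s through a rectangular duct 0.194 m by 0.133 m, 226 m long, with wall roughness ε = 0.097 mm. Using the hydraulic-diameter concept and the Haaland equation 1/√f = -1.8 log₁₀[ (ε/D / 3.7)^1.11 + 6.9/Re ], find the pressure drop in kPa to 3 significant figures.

Hydraulic diameter D_h = 4A/P = 4·(0.194·0.133)/(2·(0.194+0.133)) = 0.1032/0.654 = 0.1578 m.
Re = ρVD_h/μ = 785·0.556·0.1578/0.00118 = 5.837e+04.
ε/D_h = 9.7e-05/0.1578 = 0.000615; Haaland gives 1/√f = -1.8 log₁₀[6.38e-05+0.000118] = 6.732, so f = 0.02207.
ΔP = f(L/D_h)(ρV²/2) = 0.02207·226/0.1578·121.3 = 3834 Pa.
ΔP = 3.83 kPa.

ΔP ≈ 3.83 kPa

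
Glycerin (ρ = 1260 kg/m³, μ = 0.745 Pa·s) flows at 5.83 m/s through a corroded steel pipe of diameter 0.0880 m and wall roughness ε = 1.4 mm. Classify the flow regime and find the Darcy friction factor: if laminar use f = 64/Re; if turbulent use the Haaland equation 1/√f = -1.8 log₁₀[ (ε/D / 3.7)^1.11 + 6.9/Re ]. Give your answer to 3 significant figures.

f ≈ 0.0738

Re = ρVD/μ = 1260·5.83·0.088/0.745 = 867.7.
Re < 2300 → laminar, so f = 64/Re = 0.07376 (roughness is irrelevant in laminar flow).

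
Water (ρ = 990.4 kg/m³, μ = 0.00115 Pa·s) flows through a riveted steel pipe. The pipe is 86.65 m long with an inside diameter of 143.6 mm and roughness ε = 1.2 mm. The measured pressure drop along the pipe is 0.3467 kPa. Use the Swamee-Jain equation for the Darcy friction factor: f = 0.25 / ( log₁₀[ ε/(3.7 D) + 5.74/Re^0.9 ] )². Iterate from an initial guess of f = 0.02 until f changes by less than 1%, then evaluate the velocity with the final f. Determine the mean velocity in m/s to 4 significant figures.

Rearranging Darcy-Weisbach: V = √(2·ΔP·D/(f·L·ρ)). With ε/D = 0.0012/0.1436 = 0.00836, iterate starting from f = 0.02:
  f = 0.02 → V = √(2·346.7·0.1436/(0.02·86.65·990.4)) = 0.2409 m/s; Re = ρVD/μ = 2.979e+04; f → 0.03835
  f = 0.03835 → V = 0.1739 m/s; Re = 2.151e+04; f → 0.0392
  f = 0.0392 → V = 0.172 m/s; Re = 2.128e+04; f → 0.03923
Converged (Δf/f < 1%). With the final f = 0.03923: V = √(2·346.7·0.1436/(0.03923·86.65·990.4)) = 0.172 m/s.

V ≈ 0.1720 m/s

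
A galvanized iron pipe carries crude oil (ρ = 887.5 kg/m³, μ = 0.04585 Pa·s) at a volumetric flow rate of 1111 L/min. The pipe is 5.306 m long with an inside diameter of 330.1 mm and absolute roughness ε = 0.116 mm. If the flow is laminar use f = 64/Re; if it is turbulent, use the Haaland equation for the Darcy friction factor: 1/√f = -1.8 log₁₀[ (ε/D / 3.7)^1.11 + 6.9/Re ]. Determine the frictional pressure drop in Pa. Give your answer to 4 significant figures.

ΔP ≈ 15.46 Pa

Q = 1111 L/min = 1111/60000 = 0.01852 m³/s.
Cross-sectional area A = πD²/4 = π(0.3301)²/4 = 0.08558 m²; mean velocity V = Q/A = 0.01852/0.08558 = 0.2164 m/s.
Reynolds number Re = ρVD/μ = 887.5 · 0.2164 · 0.3301 / 0.0459 = 1382.
Re < 2300 → laminar flow, so f = 64/Re = 64/1382 = 0.04629 (the turbulent correlation is not needed).
Darcy-Weisbach: ΔP = f(L/D)(ρV²/2) = 0.04629·(5.306/0.3301)·(887.5·0.2164²/2) = 0.04629·16.07·20.77 = 15.46 Pa.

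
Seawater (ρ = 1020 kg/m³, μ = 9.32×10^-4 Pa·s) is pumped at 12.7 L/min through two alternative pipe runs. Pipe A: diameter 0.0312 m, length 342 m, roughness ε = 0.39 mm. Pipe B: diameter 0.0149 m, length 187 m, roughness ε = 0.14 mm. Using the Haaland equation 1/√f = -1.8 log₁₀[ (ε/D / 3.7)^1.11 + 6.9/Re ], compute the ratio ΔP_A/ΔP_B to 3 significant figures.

Pipe A: V = Q/A = 0.0002117/0.0007645 = 0.2769 m/s; Re = 9453; ε/D = 0.0125; Haaland → f = 0.04581; ΔP_A = f(L/D)(ρV²/2) = 1.963e+04 Pa.
Pipe B: V = Q/A = 0.0002117/0.0001744 = 1.214 m/s; Re = 1.98e+04; ε/D = 0.0094; Haaland → f = 0.03997; ΔP_B = f(L/D)(ρV²/2) = 3.77e+05 Pa.
ΔP_A/ΔP_B = 1.963e+04/3.77e+05 = 0.0521.

ΔP_A/ΔP_B ≈ 0.0521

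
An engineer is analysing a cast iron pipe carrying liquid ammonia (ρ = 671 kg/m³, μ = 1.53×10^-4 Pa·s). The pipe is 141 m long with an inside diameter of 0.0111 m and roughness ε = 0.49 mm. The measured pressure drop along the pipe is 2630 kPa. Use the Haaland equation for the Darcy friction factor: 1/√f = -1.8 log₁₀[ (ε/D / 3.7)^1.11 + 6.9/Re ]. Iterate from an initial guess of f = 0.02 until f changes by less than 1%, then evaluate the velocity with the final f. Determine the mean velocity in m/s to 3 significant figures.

Rearranging Darcy-Weisbach: V = √(2·ΔP·D/(f·L·ρ)). With ε/D = 0.00049/0.0111 = 0.0441, iterate starting from f = 0.02:
  f = 0.02 → V = √(2·2.63e+06·0.0111/(0.02·141·671)) = 5.555 m/s; Re = ρVD/μ = 2.704e+05; f → 0.06781
  f = 0.06781 → V = 3.017 m/s; Re = 1.469e+05; f → 0.06789
Converged (Δf/f < 1%). With the final f = 0.06789: V = √(2·2.63e+06·0.0111/(0.06789·141·671)) = 3.015 m/s.

V ≈ 3.01 m/s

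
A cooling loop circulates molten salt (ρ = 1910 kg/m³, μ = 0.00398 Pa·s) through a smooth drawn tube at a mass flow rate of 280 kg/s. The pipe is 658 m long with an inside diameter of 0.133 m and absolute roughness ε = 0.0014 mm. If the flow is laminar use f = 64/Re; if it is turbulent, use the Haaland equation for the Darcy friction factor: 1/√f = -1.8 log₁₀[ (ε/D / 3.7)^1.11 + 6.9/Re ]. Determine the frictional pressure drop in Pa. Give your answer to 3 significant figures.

ΔP ≈ 6.60×10^6 Pa

A = πD²/4 = π(0.133)²/4 = 0.01389 m²; mean velocity V = ṁ/(ρA) = 280/(1910 · 0.01389) = 10.55 m/s.
Reynolds number Re = ρVD/μ = 1910 · 10.55 · 0.133 / 0.00398 = 6.735e+05.
Re > 4000 → turbulent. Relative roughness ε/D = 1.4e-06/0.133 = 1.05e-05. Haaland: 1/√f = -1.8 log₁₀[(1.05e-05/3.7)^1.11 + 6.9/6.735e+05] = -1.8 log₁₀[6.98e-07 + 1.02e-05] = 8.93, so f = 0.01254.
Darcy-Weisbach: ΔP = f(L/D)(ρV²/2) = 0.01254·(658/0.133)·(1910·10.55²/2) = 0.01254·4947·1.063e+05 = 6.598e+06 Pa.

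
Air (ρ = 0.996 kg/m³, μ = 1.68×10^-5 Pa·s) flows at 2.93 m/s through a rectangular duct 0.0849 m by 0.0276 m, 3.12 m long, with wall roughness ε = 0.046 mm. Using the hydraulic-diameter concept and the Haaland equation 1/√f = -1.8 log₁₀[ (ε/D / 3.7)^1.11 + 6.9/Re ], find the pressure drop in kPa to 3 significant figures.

Hydraulic diameter D_h = 4A/P = 4·(0.0849·0.0276)/(2·(0.0849+0.0276)) = 0.009373/0.225 = 0.04166 m.
Re = ρVD_h/μ = 0.996·2.93·0.04166/1.68e-05 = 7236.
ε/D_h = 4.6e-05/0.04166 = 0.0011; Haaland gives 1/√f = -1.8 log₁₀[0.000122+0.000954] = 5.343, so f = 0.03503.
ΔP = f(L/D_h)(ρV²/2) = 0.03503·3.12/0.04166·4.275 = 11.22 Pa.
ΔP = 0.0112 kPa.

ΔP ≈ 0.0112 kPa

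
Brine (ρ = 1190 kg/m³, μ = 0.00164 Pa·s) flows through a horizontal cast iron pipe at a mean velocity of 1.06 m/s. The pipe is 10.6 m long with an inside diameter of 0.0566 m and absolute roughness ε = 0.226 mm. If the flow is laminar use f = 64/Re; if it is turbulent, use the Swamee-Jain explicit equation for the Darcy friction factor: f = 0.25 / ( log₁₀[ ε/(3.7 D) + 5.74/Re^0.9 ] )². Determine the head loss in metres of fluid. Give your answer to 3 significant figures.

Reynolds number Re = ρVD/μ = 1190 · 1.06 · 0.0566 / 0.00164 = 4.353e+04.
Re > 4000 → turbulent. Relative roughness ε/D = 0.000226/0.0566 = 0.00399. Swamee-Jain: f = 0.25/(log₁₀[0.00399/3.7 + 5.74/4.353e+04^0.9])² = 0.25/(log₁₀[0.00108 + 0.000384])² = 0.25/(-2.835)² = 0.03111.
Darcy-Weisbach: ΔP = f(L/D)(ρV²/2) = 0.03111·(10.6/0.0566)·(1190·1.06²/2) = 0.03111·187.3·668.5 = 3895 Pa.
Head loss h_f = ΔP/(ρg) = 3895/(1190·9.81) = 0.334 m.

h_f ≈ 0.334 m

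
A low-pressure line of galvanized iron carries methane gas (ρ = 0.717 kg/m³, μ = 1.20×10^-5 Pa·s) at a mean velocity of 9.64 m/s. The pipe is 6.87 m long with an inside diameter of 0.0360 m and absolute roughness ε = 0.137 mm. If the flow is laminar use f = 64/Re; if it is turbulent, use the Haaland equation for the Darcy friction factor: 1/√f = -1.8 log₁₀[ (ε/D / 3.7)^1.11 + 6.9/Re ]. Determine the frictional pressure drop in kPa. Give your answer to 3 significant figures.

ΔP ≈ 0.206 kPa

Reynolds number Re = ρVD/μ = 0.717 · 9.64 · 0.036 / 1.2e-05 = 2.074e+04.
Re > 4000 → turbulent. Relative roughness ε/D = 0.000137/0.036 = 0.00381. Haaland: 1/√f = -1.8 log₁₀[(0.00381/3.7)^1.11 + 6.9/2.074e+04] = -1.8 log₁₀[0.000483 + 0.000333] = 5.56, so f = 0.03235.
Darcy-Weisbach: ΔP = f(L/D)(ρV²/2) = 0.03235·(6.87/0.036)·(0.717·9.64²/2) = 0.03235·190.8·33.32 = 205.7 Pa.
ΔP = 205.7 Pa = 0.206 kPa.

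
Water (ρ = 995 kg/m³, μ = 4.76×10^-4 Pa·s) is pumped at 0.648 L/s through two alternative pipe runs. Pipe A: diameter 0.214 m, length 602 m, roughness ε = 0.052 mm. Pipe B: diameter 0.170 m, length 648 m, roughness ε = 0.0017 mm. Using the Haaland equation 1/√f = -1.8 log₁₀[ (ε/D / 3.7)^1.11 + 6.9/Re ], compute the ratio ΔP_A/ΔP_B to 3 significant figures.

Pipe A: V = Q/A = 0.000648/0.03597 = 0.01802 m/s; Re = 8059; ε/D = 0.000243; Haaland → f = 0.03305; ΔP_A = f(L/D)(ρV²/2) = 15.01 Pa.
Pipe B: V = Q/A = 0.000648/0.0227 = 0.02855 m/s; Re = 1.015e+04; ε/D = 1e-05; Haaland → f = 0.03077; ΔP_B = f(L/D)(ρV²/2) = 47.56 Pa.
ΔP_A/ΔP_B = 15.01/47.56 = 0.316.

ΔP_A/ΔP_B ≈ 0.316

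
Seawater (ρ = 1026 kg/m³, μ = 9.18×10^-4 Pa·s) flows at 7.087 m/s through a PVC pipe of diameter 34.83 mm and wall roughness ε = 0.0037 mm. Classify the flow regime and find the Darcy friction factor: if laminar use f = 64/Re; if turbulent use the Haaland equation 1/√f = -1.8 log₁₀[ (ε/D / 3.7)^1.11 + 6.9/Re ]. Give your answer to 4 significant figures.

Re = ρVD/μ = 1026·7.087·0.03483/0.000918 = 2.759e+05.
Re > 4000 → turbulent. ε/D = 3.7e-06/0.03483 = 0.000106; Haaland: 1/√f = -1.8 log₁₀[9.09e-06 + 2.5e-05] = 8.041, so f = 0.01547.

f ≈ 0.01547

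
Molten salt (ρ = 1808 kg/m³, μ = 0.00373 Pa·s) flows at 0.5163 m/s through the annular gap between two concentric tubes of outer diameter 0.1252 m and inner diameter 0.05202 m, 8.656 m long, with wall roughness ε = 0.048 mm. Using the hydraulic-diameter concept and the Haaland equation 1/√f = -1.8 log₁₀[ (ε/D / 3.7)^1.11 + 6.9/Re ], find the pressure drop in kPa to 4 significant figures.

Hydraulic diameter D_h = 4A/P = D_o - D_i = 0.1252 - 0.05202 = 0.07318 m.
Re = ρVD_h/μ = 1808·0.5163·0.07318/0.00373 = 1.831e+04.
ε/D_h = 4.8e-05/0.07318 = 0.000656; Haaland gives 1/√f = -1.8 log₁₀[6.85e-05+0.000377] = 6.032, so f = 0.02748.
ΔP = f(L/D_h)(ρV²/2) = 0.02748·8.656/0.07318·241 = 783.3 Pa.
ΔP = 0.7833 kPa.

ΔP ≈ 0.7833 kPa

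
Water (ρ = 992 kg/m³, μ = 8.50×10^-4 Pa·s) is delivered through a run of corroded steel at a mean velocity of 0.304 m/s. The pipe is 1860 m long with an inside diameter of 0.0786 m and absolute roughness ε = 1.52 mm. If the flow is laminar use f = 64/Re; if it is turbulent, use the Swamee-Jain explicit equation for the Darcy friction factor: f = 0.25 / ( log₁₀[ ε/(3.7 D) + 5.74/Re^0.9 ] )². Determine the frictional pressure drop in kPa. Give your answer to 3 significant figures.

ΔP ≈ 54.2 kPa

Reynolds number Re = ρVD/μ = 992 · 0.304 · 0.0786 / 0.00085 = 2.789e+04.
Re > 4000 → turbulent. Relative roughness ε/D = 0.00152/0.0786 = 0.0193. Swamee-Jain: f = 0.25/(log₁₀[0.0193/3.7 + 5.74/2.789e+04^0.9])² = 0.25/(log₁₀[0.00523 + 0.000573])² = 0.25/(-2.237)² = 0.04998.
Darcy-Weisbach: ΔP = f(L/D)(ρV²/2) = 0.04998·(1860/0.0786)·(992·0.304²/2) = 0.04998·2.366e+04·45.84 = 5.421e+04 Pa.
ΔP = 5.421e+04 Pa = 54.2 kPa.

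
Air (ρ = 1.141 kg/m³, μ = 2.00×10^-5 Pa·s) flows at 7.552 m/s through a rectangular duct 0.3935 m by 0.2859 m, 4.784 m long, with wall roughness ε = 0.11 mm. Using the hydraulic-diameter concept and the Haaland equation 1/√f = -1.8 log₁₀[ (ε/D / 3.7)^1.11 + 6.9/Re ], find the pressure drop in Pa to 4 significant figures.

ΔP ≈ 8.656 Pa

Hydraulic diameter D_h = 4A/P = 4·(0.3935·0.2859)/(2·(0.3935+0.2859)) = 0.45/1.359 = 0.3312 m.
Re = ρVD_h/μ = 1.141·7.552·0.3312/2e-05 = 1.427e+05.
ε/D_h = 0.00011/0.3312 = 0.000332; Haaland gives 1/√f = -1.8 log₁₀[3.22e-05+4.84e-05] = 7.369, so f = 0.01842.
ΔP = f(L/D_h)(ρV²/2) = 0.01842·4.784/0.3312·32.54 = 8.656 Pa.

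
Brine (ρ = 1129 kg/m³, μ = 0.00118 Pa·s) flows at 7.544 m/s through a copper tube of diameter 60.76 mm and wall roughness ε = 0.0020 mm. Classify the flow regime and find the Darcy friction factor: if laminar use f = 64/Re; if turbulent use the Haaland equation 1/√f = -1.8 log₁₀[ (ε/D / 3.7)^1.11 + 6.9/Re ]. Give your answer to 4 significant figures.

f ≈ 0.01374

Re = ρVD/μ = 1129·7.544·0.06076/0.00118 = 4.386e+05.
Re > 4000 → turbulent. ε/D = 2e-06/0.06076 = 3.29e-05; Haaland: 1/√f = -1.8 log₁₀[2.48e-06 + 1.57e-05] = 8.532, so f = 0.01374.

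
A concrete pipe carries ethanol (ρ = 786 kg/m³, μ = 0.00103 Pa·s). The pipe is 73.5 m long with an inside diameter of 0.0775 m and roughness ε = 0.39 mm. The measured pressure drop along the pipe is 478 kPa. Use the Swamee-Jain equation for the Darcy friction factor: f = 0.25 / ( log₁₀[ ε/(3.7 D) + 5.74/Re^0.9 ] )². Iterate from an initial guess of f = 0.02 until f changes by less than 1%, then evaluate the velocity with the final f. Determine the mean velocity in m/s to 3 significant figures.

V ≈ 6.45 m/s

Rearranging Darcy-Weisbach: V = √(2·ΔP·D/(f·L·ρ)). With ε/D = 0.00039/0.0775 = 0.00503, iterate starting from f = 0.02:
  f = 0.02 → V = √(2·4.78e+05·0.0775/(0.02·73.5·786)) = 8.008 m/s; Re = ρVD/μ = 4.736e+05; f → 0.03073
  f = 0.03073 → V = 6.46 m/s; Re = 3.821e+05; f → 0.03079
Converged (Δf/f < 1%). With the final f = 0.03079: V = √(2·4.78e+05·0.0775/(0.03079·73.5·786)) = 6.454 m/s.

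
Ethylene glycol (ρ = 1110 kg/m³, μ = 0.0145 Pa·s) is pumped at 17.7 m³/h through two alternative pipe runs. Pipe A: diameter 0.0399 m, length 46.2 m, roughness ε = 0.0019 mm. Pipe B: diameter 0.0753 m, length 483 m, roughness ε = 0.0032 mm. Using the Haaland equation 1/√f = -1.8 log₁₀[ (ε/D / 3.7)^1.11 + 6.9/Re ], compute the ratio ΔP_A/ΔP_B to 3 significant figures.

ΔP_A/ΔP_B ≈ 1.92

Pipe A: V = Q/A = 0.004917/0.00125 = 3.932 m/s; Re = 1.201e+04; ε/D = 4.76e-05; Haaland → f = 0.02944; ΔP_A = f(L/D)(ρV²/2) = 2.925e+05 Pa.
Pipe B: V = Q/A = 0.004917/0.004453 = 1.104 m/s; Re = 6364; ε/D = 4.25e-05; Haaland → f = 0.03514; ΔP_B = f(L/D)(ρV²/2) = 1.525e+05 Pa.
ΔP_A/ΔP_B = 2.925e+05/1.525e+05 = 1.92.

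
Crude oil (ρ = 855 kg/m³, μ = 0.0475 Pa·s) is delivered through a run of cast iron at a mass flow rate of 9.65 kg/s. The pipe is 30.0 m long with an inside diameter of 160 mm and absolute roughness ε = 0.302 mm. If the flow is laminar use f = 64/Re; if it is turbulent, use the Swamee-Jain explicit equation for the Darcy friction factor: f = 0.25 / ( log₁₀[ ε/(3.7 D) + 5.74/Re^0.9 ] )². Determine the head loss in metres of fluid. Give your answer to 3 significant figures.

A = πD²/4 = π(0.16)²/4 = 0.02011 m²; mean velocity V = ṁ/(ρA) = 9.65/(855 · 0.02011) = 0.5613 m/s.
Reynolds number Re = ρVD/μ = 855 · 0.5613 · 0.16 / 0.0475 = 1617.
Re < 2300 → laminar flow, so f = 64/Re = 64/1617 = 0.03959 (the turbulent correlation is not needed).
Darcy-Weisbach: ΔP = f(L/D)(ρV²/2) = 0.03959·(30/0.16)·(855·0.5613²/2) = 0.03959·187.5·134.7 = 999.9 Pa.
Head loss h_f = ΔP/(ρg) = 999.9/(855·9.81) = 0.119 m.

h_f ≈ 0.119 m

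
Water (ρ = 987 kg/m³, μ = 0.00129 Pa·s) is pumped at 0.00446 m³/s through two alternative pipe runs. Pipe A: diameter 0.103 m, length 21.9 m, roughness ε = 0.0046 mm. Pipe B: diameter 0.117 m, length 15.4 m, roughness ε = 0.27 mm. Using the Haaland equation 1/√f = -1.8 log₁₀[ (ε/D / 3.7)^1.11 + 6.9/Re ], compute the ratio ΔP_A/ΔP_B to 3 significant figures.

ΔP_A/ΔP_B ≈ 2.10

Pipe A: V = Q/A = 0.00446/0.008332 = 0.5353 m/s; Re = 4.218e+04; ε/D = 4.47e-05; Haaland → f = 0.02163; ΔP_A = f(L/D)(ρV²/2) = 650.4 Pa.
Pipe B: V = Q/A = 0.00446/0.01075 = 0.4148 m/s; Re = 3.714e+04; ε/D = 0.00231; Haaland → f = 0.02776; ΔP_B = f(L/D)(ρV²/2) = 310.3 Pa.
ΔP_A/ΔP_B = 650.4/310.3 = 2.10.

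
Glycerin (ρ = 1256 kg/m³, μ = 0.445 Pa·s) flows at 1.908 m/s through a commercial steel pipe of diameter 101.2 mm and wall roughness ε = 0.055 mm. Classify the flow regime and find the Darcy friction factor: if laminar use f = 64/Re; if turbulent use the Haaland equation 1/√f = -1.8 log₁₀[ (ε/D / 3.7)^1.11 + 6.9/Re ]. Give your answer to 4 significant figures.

f ≈ 0.1174

Re = ρVD/μ = 1256·1.908·0.1012/0.445 = 545.
Re < 2300 → laminar, so f = 64/Re = 0.1174 (roughness is irrelevant in laminar flow).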